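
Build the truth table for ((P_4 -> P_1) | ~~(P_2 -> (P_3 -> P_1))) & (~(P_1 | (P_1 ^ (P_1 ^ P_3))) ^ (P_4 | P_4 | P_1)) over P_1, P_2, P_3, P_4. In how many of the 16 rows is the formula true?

11

 P_1  |  P_2  |  P_3  |  P_4  |   φ  
----- | ----- | ----- | ----- | -----
False | False | False | False |  True
False | False | False |  True | False
False | False |  True | False | False
False | False |  True |  True |  True
False |  True | False | False |  True
False |  True | False |  True | False
False |  True |  True | False | False
False |  True |  True |  True | False
 True | False | False | False |  True
 True | False | False |  True |  True
 True | False |  True | False |  True
 True | False |  True |  True |  True
 True |  True | False | False |  True
 True |  True | False |  True |  True
 True |  True |  True | False |  True
 True |  True |  True |  True |  True
The formula is true on 11 of the 16 rows.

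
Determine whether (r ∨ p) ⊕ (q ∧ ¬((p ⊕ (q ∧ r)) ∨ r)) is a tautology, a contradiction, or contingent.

p | q | r || (r ∨ p) | (q ∧ r) | (p ⊕ (q ∧ r)) | ((p ⊕ (q ∧ r)) ∨ r) | ¬((p ⊕ (q ∧ r)) ∨ r) | (q ∧ ¬((p ⊕ (q ∧ r)) ∨ r)) | φ
T | T | T ||    T    |    T    |       F       |          T          |          F           |             F              | T
T | T | F ||    T    |    F    |       T       |          T          |          F           |             F              | T
T | F | T ||    T    |    F    |       T       |          T          |          F           |             F              | T
T | F | F ||    T    |    F    |       T       |          T          |          F           |             F              | T
F | T | T ||    T    |    T    |       T       |          T          |          F           |             F              | T
F | T | F ||    F    |    F    |       F       |          F          |          T           |             T              | T
F | F | T ||    T    |    F    |       F       |          T          |          F           |             F              | T
F | F | F ||    F    |    F    |       F       |          F          |          T           |             F              | F
7 of 8 rows are T, so the formula is contingent.

contingent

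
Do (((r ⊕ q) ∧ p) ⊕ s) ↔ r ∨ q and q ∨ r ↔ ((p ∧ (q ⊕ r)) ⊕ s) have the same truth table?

p  q  r  s  |  φ  ψ
0  0  0  0  |  1  1
0  0  0  1  |  0  0
0  0  1  0  |  0  0
0  0  1  1  |  1  1
0  1  0  0  |  0  0
0  1  0  1  |  1  1
0  1  1  0  |  0  0
0  1  1  1  |  1  1
1  0  0  0  |  1  1
1  0  0  1  |  0  0
1  0  1  0  |  1  1
1  0  1  1  |  0  0
1  1  0  0  |  1  1
1  1  0  1  |  0  0
1  1  1  0  |  0  0
1  1  1  1  |  1  1
The columns for φ and ψ agree on every row, so they are logically equivalent.

equivalent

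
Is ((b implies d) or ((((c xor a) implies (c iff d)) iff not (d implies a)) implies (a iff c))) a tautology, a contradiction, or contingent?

contingent

a | b | c | d | (b implies d) | (c xor a) | (c iff d) | (d implies a) | not (d implies a) | (a iff c) | φ
- | - | - | - | ------------- | --------- | --------- | ------------- | ----------------- | --------- | -
1 | 1 | 1 | 1 |       1       |     0     |     1     |       1       |         0         |     1     | 1
1 | 1 | 1 | 0 |       0       |     0     |     0     |       1       |         0         |     1     | 1
1 | 1 | 0 | 1 |       1       |     1     |     0     |       1       |         0         |     0     | 1
1 | 1 | 0 | 0 |       0       |     1     |     1     |       1       |         0         |     0     | 1
1 | 0 | 1 | 1 |       1       |     0     |     1     |       1       |         0         |     1     | 1
1 | 0 | 1 | 0 |       1       |     0     |     0     |       1       |         0         |     1     | 1
1 | 0 | 0 | 1 |       1       |     1     |     0     |       1       |         0         |     0     | 1
1 | 0 | 0 | 0 |       1       |     1     |     1     |       1       |         0         |     0     | 1
0 | 1 | 1 | 1 |       1       |     1     |     1     |       0       |         1         |     0     | 1
0 | 1 | 1 | 0 |       0       |     1     |     0     |       1       |         0         |     0     | 0
0 | 1 | 0 | 1 |       1       |     0     |     0     |       0       |         1         |     1     | 1
0 | 1 | 0 | 0 |       0       |     0     |     1     |       1       |         0         |     1     | 1
0 | 0 | 1 | 1 |       1       |     1     |     1     |       0       |         1         |     0     | 1
0 | 0 | 1 | 0 |       1       |     1     |     0     |       1       |         0         |     0     | 1
0 | 0 | 0 | 1 |       1       |     0     |     0     |       0       |         1         |     1     | 1
0 | 0 | 0 | 0 |       1       |     0     |     1     |       1       |         0         |     1     | 1
15 of 16 rows are 1, so the formula is contingent.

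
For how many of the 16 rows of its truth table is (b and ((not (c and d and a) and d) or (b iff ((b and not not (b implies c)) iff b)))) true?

a  b  c  d  |  (c and d and a)  not (c and d and a)  (not (c and d and a) and d)  (b implies c)  not (b implies c)  not not (b implies c)  φ
F  F  F  F  |         F                  T                        F                     T                F                    T            F
F  F  F  T  |         F                  T                        T                     T                F                    T            F
F  F  T  F  |         F                  T                        F                     T                F                    T            F
F  F  T  T  |         F                  T                        T                     T                F                    T            F
F  T  F  F  |         F                  T                        F                     F                T                    F            F
F  T  F  T  |         F                  T                        T                     F                T                    F            T
F  T  T  F  |         F                  T                        F                     T                F                    T            T
F  T  T  T  |         F                  T                        T                     T                F                    T            T
T  F  F  F  |         F                  T                        F                     T                F                    T            F
T  F  F  T  |         F                  T                        T                     T                F                    T            F
T  F  T  F  |         F                  T                        F                     T                F                    T            F
T  F  T  T  |         T                  F                        F                     T                F                    T            F
T  T  F  F  |         F                  T                        F                     F                T                    F            F
T  T  F  T  |         F                  T                        T                     F                T                    F            T
T  T  T  F  |         F                  T                        F                     T                F                    T            T
T  T  T  T  |         T                  F                        F                     T                F                    T            T
The formula is true on 6 of the 16 rows.

6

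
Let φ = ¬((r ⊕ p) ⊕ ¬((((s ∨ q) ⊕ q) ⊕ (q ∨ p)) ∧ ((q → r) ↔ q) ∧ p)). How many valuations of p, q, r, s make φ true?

10

p  q  r  s  |  (r ⊕ p)  (s ∨ q)  ((s ∨ q) ⊕ q)  (q ∨ p)  (((s ∨ q) ⊕ q) ⊕ (q ∨ p))  (q → r)  ((q → r) ↔ q)  φ
F  F  F  F  |     F        F           F           F                 F                 T           F        F
F  F  F  T  |     F        T           T           F                 T                 T           F        F
F  F  T  F  |     T        F           F           F                 F                 T           F        T
F  F  T  T  |     T        T           T           F                 T                 T           F        T
F  T  F  F  |     F        T           F           T                 T                 F           F        F
F  T  F  T  |     F        T           F           T                 T                 F           F        F
F  T  T  F  |     T        T           F           T                 T                 T           T        T
F  T  T  T  |     T        T           F           T                 T                 T           T        T
T  F  F  F  |     T        F           F           T                 T                 T           F        T
T  F  F  T  |     T        T           T           T                 F                 T           F        T
T  F  T  F  |     F        F           F           T                 T                 T           F        F
T  F  T  T  |     F        T           T           T                 F                 T           F        F
T  T  F  F  |     T        T           F           T                 T                 F           F        T
T  T  F  T  |     T        T           F           T                 T                 F           F        T
T  T  T  F  |     F        T           F           T                 T                 T           T        T
T  T  T  T  |     F        T           F           T                 T                 T           T        T
The formula is true on 10 of the 16 rows.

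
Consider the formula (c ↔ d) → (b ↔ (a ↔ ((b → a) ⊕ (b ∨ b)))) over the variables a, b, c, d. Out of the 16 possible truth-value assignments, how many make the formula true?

  a   |   b   |   c   |   d   | (c ↔ d) | (b → a) | (b ∨ b) | ((b → a) ⊕ (b ∨ b)) | (a ↔ ((b → a) ⊕ (b ∨ b))) |   φ  
----- | ----- | ----- | ----- | ------- | ------- | ------- | ------------------- | ------------------------- | -----
 True |  True |  True |  True |   True  |   True  |   True  |        False        |           False           | False
 True |  True |  True | False |  False  |   True  |   True  |        False        |           False           |  True
 True |  True | False |  True |  False  |   True  |   True  |        False        |           False           |  True
 True |  True | False | False |   True  |   True  |   True  |        False        |           False           | False
 True | False |  True |  True |   True  |   True  |  False  |         True        |            True           | False
 True | False |  True | False |  False  |   True  |  False  |         True        |            True           |  True
 True | False | False |  True |  False  |   True  |  False  |         True        |            True           |  True
 True | False | False | False |   True  |   True  |  False  |         True        |            True           | False
False |  True |  True |  True |   True  |  False  |   True  |         True        |           False           | False
False |  True |  True | False |  False  |  False  |   True  |         True        |           False           |  True
False |  True | False |  True |  False  |  False  |   True  |         True        |           False           |  True
False |  True | False | False |   True  |  False  |   True  |         True        |           False           | False
False | False |  True |  True |   True  |   True  |  False  |         True        |           False           |  True
False | False |  True | False |  False  |   True  |  False  |         True        |           False           |  True
False | False | False |  True |  False  |   True  |  False  |         True        |           False           |  True
False | False | False | False |   True  |   True  |  False  |         True        |           False           |  True
The formula is true on 10 of the 16 rows.

10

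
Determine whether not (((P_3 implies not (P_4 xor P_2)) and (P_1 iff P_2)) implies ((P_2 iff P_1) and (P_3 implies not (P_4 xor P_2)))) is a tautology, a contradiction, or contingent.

contradiction

P_1 | P_2 | P_3 | P_4 || φ
 T  |  T  |  T  |  T  || F
 T  |  T  |  T  |  F  || F
 T  |  T  |  F  |  T  || F
 T  |  T  |  F  |  F  || F
 T  |  F  |  T  |  T  || F
 T  |  F  |  T  |  F  || F
 T  |  F  |  F  |  T  || F
 T  |  F  |  F  |  F  || F
 F  |  T  |  T  |  T  || F
 F  |  T  |  T  |  F  || F
 F  |  T  |  F  |  T  || F
 F  |  T  |  F  |  F  || F
 F  |  F  |  T  |  T  || F
 F  |  F  |  T  |  F  || F
 F  |  F  |  F  |  T  || F
 F  |  F  |  F  |  F  || F
Every row is F, so the formula is a contradiction.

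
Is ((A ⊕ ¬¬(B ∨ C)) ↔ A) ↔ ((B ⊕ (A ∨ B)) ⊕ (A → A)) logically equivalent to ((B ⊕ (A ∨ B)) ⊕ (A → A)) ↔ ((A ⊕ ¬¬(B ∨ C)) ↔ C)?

not equivalent

A | B | C | φ | ψ
- | - | - | - | -
1 | 1 | 1 | 0 | 0
1 | 1 | 0 | 0 | 1
1 | 0 | 1 | 1 | 1
1 | 0 | 0 | 0 | 1
0 | 1 | 1 | 0 | 1
0 | 1 | 0 | 0 | 0
0 | 0 | 1 | 0 | 1
0 | 0 | 0 | 1 | 1
The columns differ at A=1, B=1, C=0 (φ=0, ψ=1), so they are not equivalent.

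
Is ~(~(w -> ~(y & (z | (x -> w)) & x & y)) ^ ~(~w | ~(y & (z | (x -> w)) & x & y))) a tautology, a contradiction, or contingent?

x  y  z  w     (x -> w)  (z | (x -> w))  (y & (z | (x -> w)) & x & y)  ~w  φ
1  1  1  1        1            1                      1                0   1
1  1  1  0        0            1                      1                1   1
1  1  0  1        1            1                      1                0   1
1  1  0  0        0            0                      0                1   1
1  0  1  1        1            1                      0                0   1
1  0  1  0        0            1                      0                1   1
1  0  0  1        1            1                      0                0   1
1  0  0  0        0            0                      0                1   1
0  1  1  1        1            1                      0                0   1
0  1  1  0        1            1                      0                1   1
0  1  0  1        1            1                      0                0   1
0  1  0  0        1            1                      0                1   1
0  0  1  1        1            1                      0                0   1
0  0  1  0        1            1                      0                1   1
0  0  0  1        1            1                      0                0   1
0  0  0  0        1            1                      0                1   1
Every row is 1, so the formula is a tautology.

tautology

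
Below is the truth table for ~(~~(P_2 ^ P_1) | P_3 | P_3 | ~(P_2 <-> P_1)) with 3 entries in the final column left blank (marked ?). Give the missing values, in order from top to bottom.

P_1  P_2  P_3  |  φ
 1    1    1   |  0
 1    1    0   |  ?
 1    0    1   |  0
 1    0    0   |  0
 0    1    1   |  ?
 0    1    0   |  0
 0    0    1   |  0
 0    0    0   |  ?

1, 0, 1

Row P_1=1, P_2=1, P_3=0: ~~(P_2 ^ P_1) = 0, ~(P_2 <-> P_1) = 0, (~~(P_2 ^ P_1) | P_3 | P_3 | ~(P_2 <-> P_1)) = 0, so the formula = 1.
Row P_1=0, P_2=1, P_3=1: ~~(P_2 ^ P_1) = 1, ~(P_2 <-> P_1) = 1, (~~(P_2 ^ P_1) | P_3 | P_3 | ~(P_2 <-> P_1)) = 1, so the formula = 0.
Row P_1=0, P_2=0, P_3=0: ~~(P_2 ^ P_1) = 0, ~(P_2 <-> P_1) = 0, (~~(P_2 ^ P_1) | P_3 | P_3 | ~(P_2 <-> P_1)) = 0, so the formula = 1.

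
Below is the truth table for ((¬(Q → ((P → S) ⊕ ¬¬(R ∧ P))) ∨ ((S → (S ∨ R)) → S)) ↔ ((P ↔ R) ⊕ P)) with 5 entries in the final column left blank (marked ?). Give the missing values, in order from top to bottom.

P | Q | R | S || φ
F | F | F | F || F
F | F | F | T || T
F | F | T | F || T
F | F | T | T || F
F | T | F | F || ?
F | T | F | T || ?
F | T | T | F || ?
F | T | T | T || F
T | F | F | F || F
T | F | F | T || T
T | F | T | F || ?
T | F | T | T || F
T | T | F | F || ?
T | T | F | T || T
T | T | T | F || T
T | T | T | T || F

F, T, T, T, T

Row P=F, Q=T, R=F, S=F: (¬(Q → ((P → S) ⊕ ¬¬(R ∧ P))) ∨ ((S → (S ∨ R)) → S)) = F, ((P ↔ R) ⊕ P) = T, so the formula = F.
Row P=F, Q=T, R=F, S=T: (¬(Q → ((P → S) ⊕ ¬¬(R ∧ P))) ∨ ((S → (S ∨ R)) → S)) = T, ((P ↔ R) ⊕ P) = T, so the formula = T.
Row P=F, Q=T, R=T, S=F: (¬(Q → ((P → S) ⊕ ¬¬(R ∧ P))) ∨ ((S → (S ∨ R)) → S)) = F, ((P ↔ R) ⊕ P) = F, so the formula = T.
Row P=T, Q=F, R=T, S=F: (¬(Q → ((P → S) ⊕ ¬¬(R ∧ P))) ∨ ((S → (S ∨ R)) → S)) = F, ((P ↔ R) ⊕ P) = F, so the formula = T.
Row P=T, Q=T, R=F, S=F: (¬(Q → ((P → S) ⊕ ¬¬(R ∧ P))) ∨ ((S → (S ∨ R)) → S)) = T, ((P ↔ R) ⊕ P) = T, so the formula = T.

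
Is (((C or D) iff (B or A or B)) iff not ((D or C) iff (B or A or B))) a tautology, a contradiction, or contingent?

A | B | C | D || φ
T | T | T | T || F
T | T | T | F || F
T | T | F | T || F
T | T | F | F || F
T | F | T | T || F
T | F | T | F || F
T | F | F | T || F
T | F | F | F || F
F | T | T | T || F
F | T | T | F || F
F | T | F | T || F
F | T | F | F || F
F | F | T | T || F
F | F | T | F || F
F | F | F | T || F
F | F | F | F || F
Every row is F, so the formula is a contradiction.

contradiction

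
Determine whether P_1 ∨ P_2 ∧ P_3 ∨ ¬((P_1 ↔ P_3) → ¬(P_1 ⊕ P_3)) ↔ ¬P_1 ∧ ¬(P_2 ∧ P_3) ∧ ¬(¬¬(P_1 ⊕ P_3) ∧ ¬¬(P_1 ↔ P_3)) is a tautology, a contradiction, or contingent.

P_1  P_2  P_3  |  φ
 T    T    T   |  F
 T    T    F   |  F
 T    F    T   |  F
 T    F    F   |  F
 F    T    T   |  F
 F    T    F   |  F
 F    F    T   |  F
 F    F    F   |  F
Every row is F, so the formula is a contradiction.

contradiction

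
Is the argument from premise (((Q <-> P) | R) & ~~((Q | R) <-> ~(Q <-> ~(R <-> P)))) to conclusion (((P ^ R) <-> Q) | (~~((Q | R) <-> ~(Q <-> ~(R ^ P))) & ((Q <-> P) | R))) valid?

  P      Q      R    |    φ      ψ  
False  False  False  |   True   True
False  False   True  |   True  False
False   True  False  |  False  False
False   True   True  |  False   True
 True  False  False  |  False  False
 True  False   True  |  False   True
 True   True  False  |  False   True
 True   True   True  |   True  False
At P=False, Q=False, R=True we have φ true but ψ false, so φ does not entail ψ.

no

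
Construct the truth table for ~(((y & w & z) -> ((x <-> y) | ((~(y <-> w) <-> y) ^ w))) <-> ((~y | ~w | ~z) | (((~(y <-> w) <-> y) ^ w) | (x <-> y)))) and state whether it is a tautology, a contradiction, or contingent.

contradiction

  x      y      z      w       (y & w & z)  (x <-> y)  (y <-> w)  ~(y <-> w)  (~(y <-> w) <-> y)  ((~(y <-> w) <-> y) ^ w)    ~y     ~w     ~z   (~y | ~w | ~z)    φ  
False  False  False  False        False        True       True      False            True                   True             True   True   True       True       False
False  False  False   True        False        True      False       True           False                   True             True  False   True       True       False
False  False   True  False        False        True       True      False            True                   True             True   True  False       True       False
False  False   True   True        False        True      False       True           False                   True             True  False  False       True       False
False   True  False  False        False       False      False       True            True                   True            False   True   True       True       False
False   True  False   True        False       False       True      False           False                   True            False  False   True       True       False
False   True   True  False        False       False      False       True            True                   True            False   True  False       True       False
False   True   True   True         True       False       True      False           False                   True            False  False  False      False       False
 True  False  False  False        False       False       True      False            True                   True             True   True   True       True       False
 True  False  False   True        False       False      False       True           False                   True             True  False   True       True       False
 True  False   True  False        False       False       True      False            True                   True             True   True  False       True       False
 True  False   True   True        False       False      False       True           False                   True             True  False  False       True       False
 True   True  False  False        False        True      False       True            True                   True            False   True   True       True       False
 True   True  False   True        False        True       True      False           False                   True            False  False   True       True       False
 True   True   True  False        False        True      False       True            True                   True            False   True  False       True       False
 True   True   True   True         True        True       True      False           False                   True            False  False  False      False       False
Every row is False, so the formula is a contradiction.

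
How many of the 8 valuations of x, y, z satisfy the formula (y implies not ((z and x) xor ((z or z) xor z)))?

x  y  z  |  (z and x)  (z or z)  ((z or z) xor z)  φ
F  F  F  |      F         F             F          T
F  F  T  |      F         T             F          T
F  T  F  |      F         F             F          T
F  T  T  |      F         T             F          T
T  F  F  |      F         F             F          T
T  F  T  |      T         T             F          T
T  T  F  |      F         F             F          T
T  T  T  |      T         T             F          F
The formula is true on 7 of the 8 rows.

7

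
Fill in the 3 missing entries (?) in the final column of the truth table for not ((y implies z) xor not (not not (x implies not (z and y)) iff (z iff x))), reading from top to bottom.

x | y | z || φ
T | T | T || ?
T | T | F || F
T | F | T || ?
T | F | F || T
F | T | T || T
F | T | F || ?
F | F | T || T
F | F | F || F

Row x=T, y=T, z=T: (y implies z) = T, not (not not (x implies not (z and y)) iff (z iff x)) = T, ((y implies z) xor not (not not (x implies not (z and y)) iff (z iff x))) = F, so the formula = T.
Row x=T, y=F, z=T: (y implies z) = T, not (not not (x implies not (z and y)) iff (z iff x)) = F, ((y implies z) xor not (not not (x implies not (z and y)) iff (z iff x))) = T, so the formula = F.
Row x=F, y=T, z=F: (y implies z) = F, not (not not (x implies not (z and y)) iff (z iff x)) = F, ((y implies z) xor not (not not (x implies not (z and y)) iff (z iff x))) = F, so the formula = T.

T, F, T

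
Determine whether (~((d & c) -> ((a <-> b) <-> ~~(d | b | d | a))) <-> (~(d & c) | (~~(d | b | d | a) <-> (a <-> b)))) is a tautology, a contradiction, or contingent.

a  b  c  d  |  φ
0  0  0  0  |  0
0  0  0  1  |  0
0  0  1  0  |  0
0  0  1  1  |  0
0  1  0  0  |  0
0  1  0  1  |  0
0  1  1  0  |  0
0  1  1  1  |  0
1  0  0  0  |  0
1  0  0  1  |  0
1  0  1  0  |  0
1  0  1  1  |  0
1  1  0  0  |  0
1  1  0  1  |  0
1  1  1  0  |  0
1  1  1  1  |  0
Every row is 0, so the formula is a contradiction.

contradiction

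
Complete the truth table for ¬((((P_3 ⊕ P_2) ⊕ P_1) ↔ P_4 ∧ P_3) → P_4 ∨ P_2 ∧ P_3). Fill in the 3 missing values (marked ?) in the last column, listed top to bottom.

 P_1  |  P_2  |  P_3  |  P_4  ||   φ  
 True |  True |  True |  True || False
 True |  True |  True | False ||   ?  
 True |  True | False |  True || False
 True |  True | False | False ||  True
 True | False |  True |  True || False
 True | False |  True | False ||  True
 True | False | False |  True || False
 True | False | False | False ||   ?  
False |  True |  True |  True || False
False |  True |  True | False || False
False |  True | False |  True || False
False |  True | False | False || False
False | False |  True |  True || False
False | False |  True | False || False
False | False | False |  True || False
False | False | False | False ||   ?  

Row P_1=True, P_2=True, P_3=True, P_4=False: (((P_3 ⊕ P_2) ⊕ P_1) ↔ P_4 ∧ P_3) = False, (P_4 ∨ P_2 ∧ P_3) = True, ((((P_3 ⊕ P_2) ⊕ P_1) ↔ P_4 ∧ P_3) → P_4 ∨ P_2 ∧ P_3) = True, so the formula = False.
Row P_1=True, P_2=False, P_3=False, P_4=False: (((P_3 ⊕ P_2) ⊕ P_1) ↔ P_4 ∧ P_3) = False, (P_4 ∨ P_2 ∧ P_3) = False, ((((P_3 ⊕ P_2) ⊕ P_1) ↔ P_4 ∧ P_3) → P_4 ∨ P_2 ∧ P_3) = True, so the formula = False.
Row P_1=False, P_2=False, P_3=False, P_4=False: (((P_3 ⊕ P_2) ⊕ P_1) ↔ P_4 ∧ P_3) = True, (P_4 ∨ P_2 ∧ P_3) = False, ((((P_3 ⊕ P_2) ⊕ P_1) ↔ P_4 ∧ P_3) → P_4 ∨ P_2 ∧ P_3) = False, so the formula = True.

False, False, True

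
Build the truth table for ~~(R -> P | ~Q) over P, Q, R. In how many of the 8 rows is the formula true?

7

P  Q  R     ~Q  (P | ~Q)  (R -> (P | ~Q))  ~(R -> (P | ~Q))  ~~(R -> (P | ~Q))
T  T  T     F      T             T                F                  T        
T  T  F     F      T             T                F                  T        
T  F  T     T      T             T                F                  T        
T  F  F     T      T             T                F                  T        
F  T  T     F      F             F                T                  F        
F  T  F     F      F             T                F                  T        
F  F  T     T      T             T                F                  T        
F  F  F     T      T             T                F                  T        
The formula is true on 7 of the 8 rows.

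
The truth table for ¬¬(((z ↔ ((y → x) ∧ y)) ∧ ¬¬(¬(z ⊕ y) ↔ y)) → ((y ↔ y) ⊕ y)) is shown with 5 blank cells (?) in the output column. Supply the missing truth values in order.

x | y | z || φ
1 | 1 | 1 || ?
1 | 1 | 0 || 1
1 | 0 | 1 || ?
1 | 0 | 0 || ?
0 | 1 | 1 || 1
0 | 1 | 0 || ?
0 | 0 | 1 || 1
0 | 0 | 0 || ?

0, 1, 1, 1, 1

Row x=1, y=1, z=1: (((z ↔ ((y → x) ∧ y)) ∧ ¬¬(¬(z ⊕ y) ↔ y)) → ((y ↔ y) ⊕ y)) = 0, ¬(((z ↔ ((y → x) ∧ y)) ∧ ¬¬(¬(z ⊕ y) ↔ y)) → ((y ↔ y) ⊕ y)) = 1, so the formula = 0.
Row x=1, y=0, z=1: (((z ↔ ((y → x) ∧ y)) ∧ ¬¬(¬(z ⊕ y) ↔ y)) → ((y ↔ y) ⊕ y)) = 1, ¬(((z ↔ ((y → x) ∧ y)) ∧ ¬¬(¬(z ⊕ y) ↔ y)) → ((y ↔ y) ⊕ y)) = 0, so the formula = 1.
Row x=1, y=0, z=0: (((z ↔ ((y → x) ∧ y)) ∧ ¬¬(¬(z ⊕ y) ↔ y)) → ((y ↔ y) ⊕ y)) = 1, ¬(((z ↔ ((y → x) ∧ y)) ∧ ¬¬(¬(z ⊕ y) ↔ y)) → ((y ↔ y) ⊕ y)) = 0, so the formula = 1.
Row x=0, y=1, z=0: (((z ↔ ((y → x) ∧ y)) ∧ ¬¬(¬(z ⊕ y) ↔ y)) → ((y ↔ y) ⊕ y)) = 1, ¬(((z ↔ ((y → x) ∧ y)) ∧ ¬¬(¬(z ⊕ y) ↔ y)) → ((y ↔ y) ⊕ y)) = 0, so the formula = 1.
Row x=0, y=0, z=0: (((z ↔ ((y → x) ∧ y)) ∧ ¬¬(¬(z ⊕ y) ↔ y)) → ((y ↔ y) ⊕ y)) = 1, ¬(((z ↔ ((y → x) ∧ y)) ∧ ¬¬(¬(z ⊕ y) ↔ y)) → ((y ↔ y) ⊕ y)) = 0, so the formula = 1.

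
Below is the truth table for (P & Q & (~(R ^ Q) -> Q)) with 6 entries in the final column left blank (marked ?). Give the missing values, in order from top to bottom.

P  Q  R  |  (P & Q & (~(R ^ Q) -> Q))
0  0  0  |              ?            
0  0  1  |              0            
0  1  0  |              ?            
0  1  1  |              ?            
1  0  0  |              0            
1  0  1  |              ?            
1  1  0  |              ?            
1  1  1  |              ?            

Row P=0, Q=0, R=0: (~(R ^ Q) -> Q) = 0, so (P & Q & (~(R ^ Q) -> Q)) = 0.
Row P=0, Q=1, R=0: (~(R ^ Q) -> Q) = 1, so (P & Q & (~(R ^ Q) -> Q)) = 0.
Row P=0, Q=1, R=1: (~(R ^ Q) -> Q) = 1, so (P & Q & (~(R ^ Q) -> Q)) = 0.
Row P=1, Q=0, R=1: (~(R ^ Q) -> Q) = 1, so (P & Q & (~(R ^ Q) -> Q)) = 0.
Row P=1, Q=1, R=0: (~(R ^ Q) -> Q) = 1, so (P & Q & (~(R ^ Q) -> Q)) = 1.
Row P=1, Q=1, R=1: (~(R ^ Q) -> Q) = 1, so (P & Q & (~(R ^ Q) -> Q)) = 1.

0, 0, 0, 0, 1, 1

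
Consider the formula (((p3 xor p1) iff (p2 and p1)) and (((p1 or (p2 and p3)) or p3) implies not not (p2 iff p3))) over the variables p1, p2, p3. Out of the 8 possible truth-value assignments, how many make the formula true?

p1 | p2 | p3 || φ
F  | F  | F  || T
F  | F  | T  || F
F  | T  | F  || T
F  | T  | T  || F
T  | F  | F  || F
T  | F  | T  || F
T  | T  | F  || F
T  | T  | T  || F
The formula is true on 2 of the 8 rows.

2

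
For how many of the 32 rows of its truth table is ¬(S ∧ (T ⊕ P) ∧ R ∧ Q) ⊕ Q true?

P | Q | R | S | T | (¬(S ∧ (T ⊕ P) ∧ R ∧ Q) ⊕ Q)
- | - | - | - | - | ----------------------------
F | F | F | F | F |              T              
F | F | F | F | T |              T              
F | F | F | T | F |              T              
F | F | F | T | T |              T              
F | F | T | F | F |              T              
F | F | T | F | T |              T              
F | F | T | T | F |              T              
F | F | T | T | T |              T              
F | T | F | F | F |              F              
F | T | F | F | T |              F              
F | T | F | T | F |              F              
F | T | F | T | T |              F              
F | T | T | F | F |              F              
F | T | T | F | T |              F              
F | T | T | T | F |              F              
F | T | T | T | T |              T              
T | F | F | F | F |              T              
T | F | F | F | T |              T              
T | F | F | T | F |              T              
T | F | F | T | T |              T              
T | F | T | F | F |              T              
T | F | T | F | T |              T              
T | F | T | T | F |              T              
T | F | T | T | T |              T              
T | T | F | F | F |              F              
T | T | F | F | T |              F              
T | T | F | T | F |              F              
T | T | F | T | T |              F              
T | T | T | F | F |              F              
T | T | T | F | T |              F              
T | T | T | T | F |              T              
T | T | T | T | T |              F              
The formula is true on 18 of the 32 rows.

18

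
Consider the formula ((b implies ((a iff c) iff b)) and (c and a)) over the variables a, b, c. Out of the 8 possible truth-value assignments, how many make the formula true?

2

a | b | c | (a iff c) | ((a iff c) iff b) | (c and a) | φ
- | - | - | --------- | ----------------- | --------- | -
0 | 0 | 0 |     1     |         0         |     0     | 0
0 | 0 | 1 |     0     |         1         |     0     | 0
0 | 1 | 0 |     1     |         1         |     0     | 0
0 | 1 | 1 |     0     |         0         |     0     | 0
1 | 0 | 0 |     0     |         1         |     0     | 0
1 | 0 | 1 |     1     |         0         |     1     | 1
1 | 1 | 0 |     0     |         0         |     0     | 0
1 | 1 | 1 |     1     |         1         |     1     | 1
The formula is true on 2 of the 8 rows.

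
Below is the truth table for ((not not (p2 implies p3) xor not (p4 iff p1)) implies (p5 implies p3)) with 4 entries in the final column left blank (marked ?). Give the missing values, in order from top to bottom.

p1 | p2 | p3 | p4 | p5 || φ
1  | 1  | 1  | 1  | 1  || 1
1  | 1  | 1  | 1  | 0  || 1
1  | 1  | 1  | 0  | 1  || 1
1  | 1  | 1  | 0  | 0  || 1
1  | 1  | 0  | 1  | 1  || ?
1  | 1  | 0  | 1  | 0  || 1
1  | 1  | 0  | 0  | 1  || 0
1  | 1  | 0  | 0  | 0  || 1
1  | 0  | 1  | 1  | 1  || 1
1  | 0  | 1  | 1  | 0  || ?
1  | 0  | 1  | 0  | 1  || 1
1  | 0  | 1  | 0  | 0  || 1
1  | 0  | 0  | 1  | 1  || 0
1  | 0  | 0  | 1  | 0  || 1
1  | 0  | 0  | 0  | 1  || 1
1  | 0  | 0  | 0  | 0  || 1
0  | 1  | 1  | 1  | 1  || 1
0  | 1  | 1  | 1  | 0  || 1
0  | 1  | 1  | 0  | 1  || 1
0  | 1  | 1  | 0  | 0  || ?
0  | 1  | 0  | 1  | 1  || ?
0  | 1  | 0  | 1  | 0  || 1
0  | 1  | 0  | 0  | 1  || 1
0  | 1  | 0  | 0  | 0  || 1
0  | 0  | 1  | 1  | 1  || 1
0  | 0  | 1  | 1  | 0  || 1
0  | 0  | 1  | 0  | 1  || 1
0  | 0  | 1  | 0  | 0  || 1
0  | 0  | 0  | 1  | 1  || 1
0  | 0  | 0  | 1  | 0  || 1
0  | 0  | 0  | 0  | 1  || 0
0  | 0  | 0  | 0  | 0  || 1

1, 1, 1, 0

Row p1=1, p2=1, p3=0, p4=1, p5=1: (not not (p2 implies p3) xor not (p4 iff p1)) = 0, (p5 implies p3) = 0, so the formula = 1.
Row p1=1, p2=0, p3=1, p4=1, p5=0: (not not (p2 implies p3) xor not (p4 iff p1)) = 1, (p5 implies p3) = 1, so the formula = 1.
Row p1=0, p2=1, p3=1, p4=0, p5=0: (not not (p2 implies p3) xor not (p4 iff p1)) = 1, (p5 implies p3) = 1, so the formula = 1.
Row p1=0, p2=1, p3=0, p4=1, p5=1: (not not (p2 implies p3) xor not (p4 iff p1)) = 1, (p5 implies p3) = 0, so the formula = 0.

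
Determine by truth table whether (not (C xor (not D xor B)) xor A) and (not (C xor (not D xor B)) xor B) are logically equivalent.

not equivalent

A | B | C | D || φ | ψ
T | T | T | T || F | F
T | T | T | F || T | T
T | T | F | T || T | T
T | T | F | F || F | F
T | F | T | T || T | F
T | F | T | F || F | T
T | F | F | T || F | T
T | F | F | F || T | F
F | T | T | T || T | F
F | T | T | F || F | T
F | T | F | T || F | T
F | T | F | F || T | F
F | F | T | T || F | F
F | F | T | F || T | T
F | F | F | T || T | T
F | F | F | F || F | F
The columns differ at A=T, B=F, C=T, D=T (φ=T, ψ=F), so they are not equivalent.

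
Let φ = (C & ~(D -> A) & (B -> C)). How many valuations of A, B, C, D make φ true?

2

A  B  C  D  |  (D -> A)  ~(D -> A)  (B -> C)  (C & ~(D -> A) & (B -> C))
T  T  T  T  |     T          F         T                  F             
T  T  T  F  |     T          F         T                  F             
T  T  F  T  |     T          F         F                  F             
T  T  F  F  |     T          F         F                  F             
T  F  T  T  |     T          F         T                  F             
T  F  T  F  |     T          F         T                  F             
T  F  F  T  |     T          F         T                  F             
T  F  F  F  |     T          F         T                  F             
F  T  T  T  |     F          T         T                  T             
F  T  T  F  |     T          F         T                  F             
F  T  F  T  |     F          T         F                  F             
F  T  F  F  |     T          F         F                  F             
F  F  T  T  |     F          T         T                  T             
F  F  T  F  |     T          F         T                  F             
F  F  F  T  |     F          T         T                  F             
F  F  F  F  |     T          F         T                  F             
The formula is true on 2 of the 16 rows.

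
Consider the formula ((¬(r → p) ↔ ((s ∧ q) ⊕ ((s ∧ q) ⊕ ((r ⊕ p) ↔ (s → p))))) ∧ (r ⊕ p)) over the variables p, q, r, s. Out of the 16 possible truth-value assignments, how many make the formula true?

2

p | q | r | s | (r → p) | ¬(r → p) | (s ∧ q) | (r ⊕ p) | (s → p) | ((r ⊕ p) ↔ (s → p)) | φ
- | - | - | - | ------- | -------- | ------- | ------- | ------- | ------------------- | -
T | T | T | T |    T    |    F     |    T    |    F    |    T    |          F          | F
T | T | T | F |    T    |    F     |    F    |    F    |    T    |          F          | F
T | T | F | T |    T    |    F     |    T    |    T    |    T    |          T          | F
T | T | F | F |    T    |    F     |    F    |    T    |    T    |          T          | F
T | F | T | T |    T    |    F     |    F    |    F    |    T    |          F          | F
T | F | T | F |    T    |    F     |    F    |    F    |    T    |          F          | F
T | F | F | T |    T    |    F     |    F    |    T    |    T    |          T          | F
T | F | F | F |    T    |    F     |    F    |    T    |    T    |          T          | F
F | T | T | T |    F    |    T     |    T    |    T    |    F    |          F          | F
F | T | T | F |    F    |    T     |    F    |    T    |    T    |          T          | T
F | T | F | T |    T    |    F     |    T    |    F    |    F    |          T          | F
F | T | F | F |    T    |    F     |    F    |    F    |    T    |          F          | F
F | F | T | T |    F    |    T     |    F    |    T    |    F    |          F          | F
F | F | T | F |    F    |    T     |    F    |    T    |    T    |          T          | T
F | F | F | T |    T    |    F     |    F    |    F    |    F    |          T          | F
F | F | F | F |    T    |    F     |    F    |    F    |    T    |          F          | F
The formula is true on 2 of the 16 rows.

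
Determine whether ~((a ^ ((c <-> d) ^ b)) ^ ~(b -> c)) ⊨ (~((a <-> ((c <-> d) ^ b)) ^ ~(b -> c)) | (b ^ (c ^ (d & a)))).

no

  a      b      c      d    |    φ      ψ  
 True   True   True   True  |  False   True
 True   True   True  False  |   True  False
 True   True  False   True  |  False   True
 True   True  False  False  |   True   True
 True  False   True   True  |   True  False
 True  False   True  False  |  False   True
 True  False  False   True  |  False   True
 True  False  False  False  |   True  False
False   True   True   True  |   True  False
False   True   True  False  |  False   True
False   True  False   True  |   True   True
False   True  False  False  |  False   True
False  False   True   True  |  False   True
False  False   True  False  |   True   True
False  False  False   True  |   True  False
False  False  False  False  |  False   True
At a=True, b=True, c=True, d=False we have φ true but ψ false, so φ does not entail ψ.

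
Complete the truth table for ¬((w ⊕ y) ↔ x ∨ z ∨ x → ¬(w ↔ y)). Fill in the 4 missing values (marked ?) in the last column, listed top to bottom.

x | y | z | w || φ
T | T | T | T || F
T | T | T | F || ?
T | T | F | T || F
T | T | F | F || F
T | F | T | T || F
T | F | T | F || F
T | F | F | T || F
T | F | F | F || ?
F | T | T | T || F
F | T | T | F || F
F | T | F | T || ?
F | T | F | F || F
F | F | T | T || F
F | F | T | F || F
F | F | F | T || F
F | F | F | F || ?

F, F, T, T

Row x=T, y=T, z=T, w=F: (w ⊕ y) = T, (x ∨ z ∨ x → ¬(w ↔ y)) = T, ((w ⊕ y) ↔ x ∨ z ∨ x → ¬(w ↔ y)) = T, so the formula = F.
Row x=T, y=F, z=F, w=F: (w ⊕ y) = F, (x ∨ z ∨ x → ¬(w ↔ y)) = F, ((w ⊕ y) ↔ x ∨ z ∨ x → ¬(w ↔ y)) = T, so the formula = F.
Row x=F, y=T, z=F, w=T: (w ⊕ y) = F, (x ∨ z ∨ x → ¬(w ↔ y)) = T, ((w ⊕ y) ↔ x ∨ z ∨ x → ¬(w ↔ y)) = F, so the formula = T.
Row x=F, y=F, z=F, w=F: (w ⊕ y) = F, (x ∨ z ∨ x → ¬(w ↔ y)) = T, ((w ⊕ y) ↔ x ∨ z ∨ x → ¬(w ↔ y)) = F, so the formula = T.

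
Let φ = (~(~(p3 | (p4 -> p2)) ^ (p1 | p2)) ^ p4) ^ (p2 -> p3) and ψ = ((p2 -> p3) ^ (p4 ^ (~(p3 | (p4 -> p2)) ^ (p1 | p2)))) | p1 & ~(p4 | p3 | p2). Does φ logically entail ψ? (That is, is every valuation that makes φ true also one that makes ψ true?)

p1  p2  p3  p4  |  φ  ψ
T   T   T   T   |  F  T
T   T   T   F   |  T  F
T   T   F   T   |  T  F
T   T   F   F   |  F  T
T   F   T   T   |  F  T
T   F   T   F   |  T  F
T   F   F   T   |  T  F
T   F   F   F   |  T  T
F   T   T   T   |  F  T
F   T   T   F   |  T  F
F   T   F   T   |  T  F
F   T   F   F   |  F  T
F   F   T   T   |  T  F
F   F   T   F   |  F  T
F   F   F   T   |  F  T
F   F   F   F   |  F  T
At p1=T, p2=T, p3=T, p4=F we have φ true but ψ false, so φ does not entail ψ.

no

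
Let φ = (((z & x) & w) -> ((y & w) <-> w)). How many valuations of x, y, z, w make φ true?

x | y | z | w || φ
F | F | F | F || T
F | F | F | T || T
F | F | T | F || T
F | F | T | T || T
F | T | F | F || T
F | T | F | T || T
F | T | T | F || T
F | T | T | T || T
T | F | F | F || T
T | F | F | T || T
T | F | T | F || T
T | F | T | T || F
T | T | F | F || T
T | T | F | T || T
T | T | T | F || T
T | T | T | T || T
The formula is true on 15 of the 16 rows.

15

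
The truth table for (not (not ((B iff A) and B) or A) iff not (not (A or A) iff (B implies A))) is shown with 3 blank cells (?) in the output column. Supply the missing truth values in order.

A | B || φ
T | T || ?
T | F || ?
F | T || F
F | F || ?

Row A=T, B=T: not (not ((B iff A) and B) or A) = F, not (not (A or A) iff (B implies A)) = T, so the formula = F.
Row A=T, B=F: not (not ((B iff A) and B) or A) = F, not (not (A or A) iff (B implies A)) = T, so the formula = F.
Row A=F, B=F: not (not ((B iff A) and B) or A) = F, not (not (A or A) iff (B implies A)) = F, so the formula = T.

F, F, T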